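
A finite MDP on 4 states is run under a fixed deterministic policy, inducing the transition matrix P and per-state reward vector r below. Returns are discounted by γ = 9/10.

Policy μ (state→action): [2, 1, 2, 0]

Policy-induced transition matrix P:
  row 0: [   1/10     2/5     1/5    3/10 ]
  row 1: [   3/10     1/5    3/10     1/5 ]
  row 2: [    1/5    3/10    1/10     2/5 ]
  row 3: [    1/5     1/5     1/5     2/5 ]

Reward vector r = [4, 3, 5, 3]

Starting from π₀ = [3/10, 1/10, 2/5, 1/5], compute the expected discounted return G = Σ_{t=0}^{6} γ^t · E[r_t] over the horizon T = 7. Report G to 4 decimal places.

t=0: π = [0.3000, 0.1000, 0.4000, 0.2000], E[r] = 4.1000, γ^t·E[r] = 4.100000, running G = 4.100000
t=1: π = [0.1800, 0.3000, 0.1700, 0.3500], E[r] = 3.5200, γ^t·E[r] = 3.168000, running G = 7.268000
t=2: π = [0.2120, 0.2530, 0.2130, 0.3220], E[r] = 3.6380, γ^t·E[r] = 2.946780, running G = 10.214780
t=3: π = [0.2041, 0.2637, 0.2040, 0.3282], E[r] = 3.6121, γ^t·E[r] = 2.633221, running G = 12.848001
t=4: π = [0.2060, 0.2612, 0.2060, 0.3269], E[r] = 3.6179, γ^t·E[r] = 2.373704, running G = 15.221705
t=5: π = [0.2055, 0.2618, 0.2055, 0.3272], E[r] = 3.6166, γ^t·E[r] = 2.135552, running G = 17.357257
t=6: π = [0.2056, 0.2617, 0.2056, 0.3271], E[r] = 3.6169, γ^t·E[r] = 1.922158, running G = 19.279415

G = 19.2794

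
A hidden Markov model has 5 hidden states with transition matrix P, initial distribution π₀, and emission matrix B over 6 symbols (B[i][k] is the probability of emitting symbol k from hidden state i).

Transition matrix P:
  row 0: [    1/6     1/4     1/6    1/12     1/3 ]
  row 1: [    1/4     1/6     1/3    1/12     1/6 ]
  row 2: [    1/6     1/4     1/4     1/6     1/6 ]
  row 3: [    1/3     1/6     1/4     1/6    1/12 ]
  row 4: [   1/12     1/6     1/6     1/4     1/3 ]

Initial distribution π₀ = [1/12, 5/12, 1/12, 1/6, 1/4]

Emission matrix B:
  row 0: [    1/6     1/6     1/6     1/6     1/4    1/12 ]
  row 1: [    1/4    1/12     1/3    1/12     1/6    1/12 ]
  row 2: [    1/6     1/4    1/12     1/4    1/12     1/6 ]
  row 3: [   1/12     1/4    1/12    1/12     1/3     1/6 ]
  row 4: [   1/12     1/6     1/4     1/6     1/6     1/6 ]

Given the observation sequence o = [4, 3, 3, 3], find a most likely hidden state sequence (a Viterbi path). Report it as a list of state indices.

path = [1, 2, 2, 2]

t=0: δ = [2.083e-02, 6.944e-02, 6.944e-03, 5.556e-02, 4.167e-02]  (obs o_0=4)
t=1: δ = [3.086e-03, 9.645e-04, 5.787e-03, 8.681e-04, 2.315e-03]  ψ = [3, 1, 1, 4, 4]  (obs o_1=3)
t=2: δ = [1.608e-04, 1.206e-04, 3.617e-04, 8.038e-05, 1.715e-04]  ψ = [2, 2, 2, 2, 0]  (obs o_2=3)
t=3: δ = [1.005e-05, 7.535e-06, 2.261e-05, 5.023e-06, 1.005e-05]  ψ = [2, 2, 2, 2, 2]  (obs o_3=3)
backtrack: best end state = 2; path = [1, 2, 2, 2]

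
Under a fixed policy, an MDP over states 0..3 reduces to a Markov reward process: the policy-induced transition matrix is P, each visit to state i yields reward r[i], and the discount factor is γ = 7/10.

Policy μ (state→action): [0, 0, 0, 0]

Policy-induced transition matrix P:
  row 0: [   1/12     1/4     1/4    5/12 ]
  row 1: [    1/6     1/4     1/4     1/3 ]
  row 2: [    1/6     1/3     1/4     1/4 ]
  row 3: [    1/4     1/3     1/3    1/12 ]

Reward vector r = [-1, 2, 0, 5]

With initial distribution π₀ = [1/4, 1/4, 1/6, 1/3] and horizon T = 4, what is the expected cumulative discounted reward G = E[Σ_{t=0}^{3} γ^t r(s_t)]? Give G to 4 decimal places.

t=0: π = [0.2500, 0.2500, 0.1667, 0.3333], E[r] = 1.9167, γ^t·E[r] = 1.916667, running G = 1.916667
t=1: π = [0.1736, 0.2917, 0.2778, 0.2569], E[r] = 1.6944, γ^t·E[r] = 1.186111, running G = 3.102778
t=2: π = [0.1736, 0.2946, 0.2714, 0.2604], E[r] = 1.7176, γ^t·E[r] = 0.841620, running G = 3.944398
t=3: π = [0.1739, 0.2943, 0.2717, 0.2601], E[r] = 1.7151, γ^t·E[r] = 0.588291, running G = 4.532689

G = 4.5327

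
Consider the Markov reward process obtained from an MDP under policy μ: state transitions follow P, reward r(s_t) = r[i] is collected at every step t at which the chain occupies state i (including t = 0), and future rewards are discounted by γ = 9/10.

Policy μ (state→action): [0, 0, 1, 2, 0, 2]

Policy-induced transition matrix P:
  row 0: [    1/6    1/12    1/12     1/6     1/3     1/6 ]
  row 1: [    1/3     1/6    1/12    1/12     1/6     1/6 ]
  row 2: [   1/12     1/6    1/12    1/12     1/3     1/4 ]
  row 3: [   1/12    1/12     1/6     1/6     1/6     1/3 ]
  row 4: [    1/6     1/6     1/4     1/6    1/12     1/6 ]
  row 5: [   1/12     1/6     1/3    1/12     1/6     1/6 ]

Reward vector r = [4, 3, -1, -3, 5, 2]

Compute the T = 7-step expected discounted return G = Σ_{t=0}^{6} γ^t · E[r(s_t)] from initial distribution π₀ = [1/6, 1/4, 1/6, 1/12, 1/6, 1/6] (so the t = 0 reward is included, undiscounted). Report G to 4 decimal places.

G = 10.3272

t=0: π = [0.1667, 0.2500, 0.1667, 0.0833, 0.1667, 0.1667], E[r] = 2.1667, γ^t·E[r] = 2.166667, running G = 2.166667
t=1: π = [0.1736, 0.1458, 0.1597, 0.1181, 0.2083, 0.1944], E[r] = 2.0486, γ^t·E[r] = 1.843750, running G = 4.010417
t=2: π = [0.1516, 0.1424, 0.1765, 0.1250, 0.2049, 0.1997], E[r] = 1.9057, γ^t·E[r] = 1.543594, running G = 5.554010
t=3: π = [0.1486, 0.1436, 0.1778, 0.1235, 0.2043, 0.2022], E[r] = 1.9030, γ^t·E[r] = 1.387301, running G = 6.941311
t=4: π = [0.1486, 0.1440, 0.1782, 0.1230, 0.2040, 0.2021], E[r] = 1.9036, γ^t·E[r] = 1.248964, running G = 8.190275
t=5: π = [0.1487, 0.1440, 0.1781, 0.1230, 0.2041, 0.2020], E[r] = 1.9047, γ^t·E[r] = 1.124695, running G = 9.314969
t=6: π = [0.1487, 0.1440, 0.1781, 0.1230, 0.2041, 0.2020], E[r] = 1.9046, γ^t·E[r] = 1.012199, running G = 10.327168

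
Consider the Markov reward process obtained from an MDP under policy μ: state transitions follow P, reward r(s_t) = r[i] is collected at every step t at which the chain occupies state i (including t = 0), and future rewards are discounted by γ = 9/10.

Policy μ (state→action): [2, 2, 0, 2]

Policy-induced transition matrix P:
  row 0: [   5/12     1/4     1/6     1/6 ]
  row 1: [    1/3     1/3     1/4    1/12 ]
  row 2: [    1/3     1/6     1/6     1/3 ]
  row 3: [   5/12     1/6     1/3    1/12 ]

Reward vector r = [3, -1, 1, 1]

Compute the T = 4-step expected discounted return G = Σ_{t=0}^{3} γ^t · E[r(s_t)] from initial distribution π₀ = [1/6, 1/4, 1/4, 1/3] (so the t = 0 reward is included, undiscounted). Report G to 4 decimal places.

G = 3.9861

t=0: π = [0.1667, 0.2500, 0.2500, 0.3333], E[r] = 0.8333, γ^t·E[r] = 0.833333, running G = 0.833333
t=1: π = [0.3750, 0.2222, 0.2431, 0.1597], E[r] = 1.3056, γ^t·E[r] = 1.175000, running G = 2.008333
t=2: π = [0.3779, 0.2350, 0.2118, 0.1753], E[r] = 1.2859, γ^t·E[r] = 1.041563, running G = 3.049896
t=3: π = [0.3794, 0.2373, 0.2155, 0.1678], E[r] = 1.2842, γ^t·E[r] = 0.936211, running G = 3.986107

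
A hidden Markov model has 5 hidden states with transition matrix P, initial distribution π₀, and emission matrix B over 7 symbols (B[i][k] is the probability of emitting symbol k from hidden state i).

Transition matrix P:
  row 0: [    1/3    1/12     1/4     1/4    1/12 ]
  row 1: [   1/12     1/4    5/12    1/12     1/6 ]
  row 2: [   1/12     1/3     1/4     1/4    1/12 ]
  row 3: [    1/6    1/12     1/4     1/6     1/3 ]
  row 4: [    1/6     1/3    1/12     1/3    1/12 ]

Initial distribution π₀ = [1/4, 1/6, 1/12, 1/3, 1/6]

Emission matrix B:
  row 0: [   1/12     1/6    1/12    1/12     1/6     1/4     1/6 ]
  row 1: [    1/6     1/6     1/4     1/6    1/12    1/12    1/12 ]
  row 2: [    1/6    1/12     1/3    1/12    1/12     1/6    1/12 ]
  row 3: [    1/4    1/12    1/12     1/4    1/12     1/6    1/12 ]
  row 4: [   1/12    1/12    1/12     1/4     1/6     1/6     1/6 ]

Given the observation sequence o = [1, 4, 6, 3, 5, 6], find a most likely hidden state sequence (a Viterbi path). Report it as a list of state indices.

path = [0, 0, 0, 3, 0, 0]

t=0: δ = [4.167e-02, 2.778e-02, 6.944e-03, 2.778e-02, 1.389e-02]  (obs o_0=1)
t=1: δ = [2.315e-03, 5.787e-04, 9.645e-04, 8.681e-04, 1.543e-03]  ψ = [0, 1, 1, 0, 3]  (obs o_1=4)
t=2: δ = [1.286e-04, 4.287e-05, 4.823e-05, 4.823e-05, 4.823e-05]  ψ = [0, 4, 0, 0, 3]  (obs o_2=6)
t=3: δ = [3.572e-06, 2.679e-06, 2.679e-06, 8.038e-06, 4.019e-06]  ψ = [0, 2, 0, 0, 3]  (obs o_3=3)
t=4: δ = [3.349e-07, 1.116e-07, 3.349e-07, 2.233e-07, 4.465e-07]  ψ = [3, 4, 3, 3, 3]  (obs o_4=5)
t=5: δ = [1.861e-08, 1.240e-08, 6.977e-09, 1.240e-08, 1.240e-08]  ψ = [0, 4, 0, 4, 3]  (obs o_5=6)
backtrack: best end state = 0; path = [0, 0, 0, 3, 0, 0]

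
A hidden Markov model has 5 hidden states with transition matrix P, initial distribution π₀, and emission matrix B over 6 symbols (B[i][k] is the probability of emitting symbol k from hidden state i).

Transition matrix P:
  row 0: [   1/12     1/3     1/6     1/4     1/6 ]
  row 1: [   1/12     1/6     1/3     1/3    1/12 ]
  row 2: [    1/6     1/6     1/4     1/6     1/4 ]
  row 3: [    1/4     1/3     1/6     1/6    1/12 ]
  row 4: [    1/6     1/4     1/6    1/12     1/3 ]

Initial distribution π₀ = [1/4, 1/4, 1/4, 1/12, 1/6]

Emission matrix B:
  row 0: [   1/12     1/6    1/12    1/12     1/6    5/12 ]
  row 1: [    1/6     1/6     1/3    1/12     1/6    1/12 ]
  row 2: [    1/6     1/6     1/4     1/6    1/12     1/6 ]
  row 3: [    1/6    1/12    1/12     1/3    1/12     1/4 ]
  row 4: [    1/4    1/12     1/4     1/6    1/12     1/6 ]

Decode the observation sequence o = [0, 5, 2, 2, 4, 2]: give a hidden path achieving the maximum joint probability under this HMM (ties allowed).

t=0: δ = [2.083e-02, 4.167e-02, 4.167e-02, 1.389e-02, 4.167e-02]  (obs o_0=0)
t=1: δ = [2.894e-03, 8.681e-04, 2.315e-03, 3.472e-03, 2.315e-03]  ψ = [2, 4, 1, 1, 4]  (obs o_1=5)
t=2: δ = [7.234e-05, 3.858e-04, 1.447e-04, 6.028e-05, 1.929e-04]  ψ = [3, 3, 2, 0, 4]  (obs o_2=2)
t=3: δ = [2.679e-06, 2.143e-05, 3.215e-05, 1.072e-05, 1.608e-05]  ψ = [1, 1, 1, 1, 4]  (obs o_3=2)
t=4: δ = [8.931e-07, 8.931e-07, 6.698e-07, 5.954e-07, 6.698e-07]  ψ = [2, 2, 2, 1, 2]  (obs o_4=4)
t=5: δ = [1.240e-08, 9.923e-08, 7.442e-08, 2.481e-08, 5.582e-08]  ψ = [3, 0, 1, 1, 4]  (obs o_5=2)
backtrack: best end state = 1; path = [1, 3, 1, 2, 0, 1]

path = [1, 3, 1, 2, 0, 1]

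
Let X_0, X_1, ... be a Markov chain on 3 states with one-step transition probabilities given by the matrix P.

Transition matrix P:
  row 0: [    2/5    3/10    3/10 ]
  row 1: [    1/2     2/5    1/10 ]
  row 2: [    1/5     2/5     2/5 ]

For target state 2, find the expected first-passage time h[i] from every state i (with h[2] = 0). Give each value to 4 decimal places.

First-step conditioning: h[2] = 0; for i ≠ 2, h[i] = 1 + Σ_k P[i][k]·h[k].
  h[0] = 1 + 2/5·h[0] + 3/10·h[1]
  h[1] = 1 + 1/2·h[0] + 2/5·h[1]
Solving the 2×2 linear system over states ≠ 2 gives exactly h = [30/7, 110/21, 0] (h[2] = 0 is the target).

h = [4.2857, 5.2381, 0.0000]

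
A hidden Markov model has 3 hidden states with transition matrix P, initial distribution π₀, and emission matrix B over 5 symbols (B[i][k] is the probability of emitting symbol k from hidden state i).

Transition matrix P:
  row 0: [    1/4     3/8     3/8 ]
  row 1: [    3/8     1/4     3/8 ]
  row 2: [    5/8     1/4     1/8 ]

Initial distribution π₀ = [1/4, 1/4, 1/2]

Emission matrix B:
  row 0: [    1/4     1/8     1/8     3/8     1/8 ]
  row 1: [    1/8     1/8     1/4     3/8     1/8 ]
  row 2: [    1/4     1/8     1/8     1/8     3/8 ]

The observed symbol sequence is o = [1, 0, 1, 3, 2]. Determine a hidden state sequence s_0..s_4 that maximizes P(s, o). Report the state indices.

t=0: δ = [3.125e-02, 3.125e-02, 6.250e-02]  (obs o_0=1)
t=1: δ = [9.766e-03, 1.953e-03, 2.930e-03]  ψ = [2, 2, 0]  (obs o_1=0)
t=2: δ = [3.052e-04, 4.578e-04, 4.578e-04]  ψ = [0, 0, 0]  (obs o_2=1)
t=3: δ = [1.073e-04, 4.292e-05, 2.146e-05]  ψ = [2, 0, 1]  (obs o_3=3)
t=4: δ = [3.353e-06, 1.006e-05, 5.029e-06]  ψ = [0, 0, 0]  (obs o_4=2)
backtrack: best end state = 1; path = [2, 0, 2, 0, 1]

path = [2, 0, 2, 0, 1]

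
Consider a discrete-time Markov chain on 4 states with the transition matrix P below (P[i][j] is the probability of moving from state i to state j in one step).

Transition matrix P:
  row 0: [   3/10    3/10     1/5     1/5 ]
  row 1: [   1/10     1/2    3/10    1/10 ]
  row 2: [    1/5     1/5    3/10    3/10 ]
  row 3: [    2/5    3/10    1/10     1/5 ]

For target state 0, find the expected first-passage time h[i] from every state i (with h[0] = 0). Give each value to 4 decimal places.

First-step conditioning: h[0] = 0; for i ≠ 0, h[i] = 1 + Σ_k P[i][k]·h[k].
  h[1] = 1 + 1/2·h[1] + 3/10·h[2] + 1/10·h[3]
  h[2] = 1 + 1/5·h[1] + 3/10·h[2] + 3/10·h[3]
  h[3] = 1 + 3/10·h[1] + 1/10·h[2] + 1/5·h[3]
Solving the 3×3 linear system over states ≠ 0 gives exactly h = [0, 940/167, 790/167, 660/167] (h[0] = 0 is the target).

h = [0.0000, 5.6287, 4.7305, 3.9521]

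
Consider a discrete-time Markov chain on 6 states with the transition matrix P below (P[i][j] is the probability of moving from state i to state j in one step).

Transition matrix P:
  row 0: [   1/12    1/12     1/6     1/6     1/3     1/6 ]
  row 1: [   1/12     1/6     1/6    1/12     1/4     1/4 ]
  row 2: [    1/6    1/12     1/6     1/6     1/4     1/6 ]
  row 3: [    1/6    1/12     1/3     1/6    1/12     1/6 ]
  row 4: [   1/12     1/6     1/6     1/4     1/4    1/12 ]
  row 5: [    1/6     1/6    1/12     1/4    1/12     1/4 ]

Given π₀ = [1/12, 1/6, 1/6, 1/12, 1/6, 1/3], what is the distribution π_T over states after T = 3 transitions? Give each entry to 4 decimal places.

t=0: π = [0.0833, 0.1667, 0.1667, 0.0833, 0.1667, 0.3333]
t=1: π = [0.1319, 0.1389, 0.1528, 0.1944, 0.1875, 0.1944]
t=2: π = [0.1285, 0.1267, 0.1829, 0.1869, 0.1962, 0.1788]
t=3: π = [0.1291, 0.1251, 0.1829, 0.1874, 0.1997, 0.1758]

π = [0.1291, 0.1251, 0.1829, 0.1874, 0.1997, 0.1758]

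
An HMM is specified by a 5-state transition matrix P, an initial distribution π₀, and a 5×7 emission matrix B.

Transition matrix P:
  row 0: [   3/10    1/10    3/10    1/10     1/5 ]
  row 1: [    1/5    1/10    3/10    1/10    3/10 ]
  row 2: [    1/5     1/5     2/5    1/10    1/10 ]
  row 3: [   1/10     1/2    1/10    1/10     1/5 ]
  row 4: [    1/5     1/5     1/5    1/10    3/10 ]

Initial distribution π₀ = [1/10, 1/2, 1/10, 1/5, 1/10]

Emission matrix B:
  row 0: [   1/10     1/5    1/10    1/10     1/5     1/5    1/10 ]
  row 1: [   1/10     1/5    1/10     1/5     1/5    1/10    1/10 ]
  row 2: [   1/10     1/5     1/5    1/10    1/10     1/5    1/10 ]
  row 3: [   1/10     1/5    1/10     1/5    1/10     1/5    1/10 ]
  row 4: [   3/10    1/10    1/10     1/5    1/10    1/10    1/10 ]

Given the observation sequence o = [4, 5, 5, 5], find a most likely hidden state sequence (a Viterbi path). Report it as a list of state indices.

t=0: δ = [2.000e-02, 1.000e-01, 1.000e-02, 2.000e-02, 1.000e-02]  (obs o_0=4)
t=1: δ = [4.000e-03, 1.000e-03, 6.000e-03, 2.000e-03, 3.000e-03]  ψ = [1, 1, 1, 1, 1]  (obs o_1=5)
t=2: δ = [2.400e-04, 1.200e-04, 4.800e-04, 1.200e-04, 9.000e-05]  ψ = [0, 2, 2, 2, 4]  (obs o_2=5)
t=3: δ = [1.920e-05, 9.600e-06, 3.840e-05, 9.600e-06, 4.800e-06]  ψ = [2, 2, 2, 2, 0]  (obs o_3=5)
backtrack: best end state = 2; path = [1, 2, 2, 2]

path = [1, 2, 2, 2]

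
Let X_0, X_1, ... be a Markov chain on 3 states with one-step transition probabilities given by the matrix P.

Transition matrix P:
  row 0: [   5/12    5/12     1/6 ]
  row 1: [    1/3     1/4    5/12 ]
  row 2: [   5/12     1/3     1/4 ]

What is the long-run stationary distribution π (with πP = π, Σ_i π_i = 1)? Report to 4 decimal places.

π = [0.3885, 0.3376, 0.2739]

Balance equations π_j = Σ_i π_i·P[i][j]:
  π_0 = 5/12·π_0 + 1/3·π_1 + 5/12·π_2
  π_1 = 5/12·π_0 + 1/4·π_1 + 1/3·π_2
  normalize: π_0 + π_1 + π_2 = 1
Solving the linear system gives exactly π = [61/157, 53/157, 43/157].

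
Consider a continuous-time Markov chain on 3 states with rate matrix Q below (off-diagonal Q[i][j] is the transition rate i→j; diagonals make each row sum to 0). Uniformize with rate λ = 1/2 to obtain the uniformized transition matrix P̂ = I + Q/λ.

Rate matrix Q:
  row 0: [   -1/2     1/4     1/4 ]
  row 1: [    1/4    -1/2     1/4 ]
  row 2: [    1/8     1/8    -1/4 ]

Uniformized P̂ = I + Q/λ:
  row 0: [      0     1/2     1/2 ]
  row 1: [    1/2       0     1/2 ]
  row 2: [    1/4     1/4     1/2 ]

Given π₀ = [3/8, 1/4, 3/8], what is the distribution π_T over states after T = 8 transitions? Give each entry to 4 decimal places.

t=0: π = [0.3750, 0.2500, 0.3750]
t=1: π = [0.2188, 0.2813, 0.5000]
t=2: π = [0.2656, 0.2344, 0.5000]
t=3: π = [0.2422, 0.2578, 0.5000]
t=4: π = [0.2539, 0.2461, 0.5000]
t=5: π = [0.2480, 0.2520, 0.5000]
t=6: π = [0.2510, 0.2490, 0.5000]
t=7: π = [0.2495, 0.2505, 0.5000]
t=8: π = [0.2502, 0.2498, 0.5000]

π = [0.2502, 0.2498, 0.5000]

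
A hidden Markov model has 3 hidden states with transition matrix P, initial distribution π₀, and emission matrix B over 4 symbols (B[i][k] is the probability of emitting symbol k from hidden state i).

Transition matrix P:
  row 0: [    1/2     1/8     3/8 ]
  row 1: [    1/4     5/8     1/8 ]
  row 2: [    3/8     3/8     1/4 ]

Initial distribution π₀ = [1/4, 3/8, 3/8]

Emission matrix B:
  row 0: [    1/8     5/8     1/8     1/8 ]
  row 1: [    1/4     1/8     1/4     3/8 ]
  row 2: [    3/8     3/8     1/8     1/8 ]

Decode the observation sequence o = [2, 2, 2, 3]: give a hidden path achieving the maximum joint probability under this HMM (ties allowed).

path = [1, 1, 1, 1]

t=0: δ = [3.125e-02, 9.375e-02, 4.688e-02]  (obs o_0=2)
t=1: δ = [2.930e-03, 1.465e-02, 1.465e-03]  ψ = [1, 1, 0]  (obs o_1=2)
t=2: δ = [4.578e-04, 2.289e-03, 2.289e-04]  ψ = [1, 1, 1]  (obs o_2=2)
t=3: δ = [7.153e-05, 5.364e-04, 3.576e-05]  ψ = [1, 1, 1]  (obs o_3=3)
backtrack: best end state = 1; path = [1, 1, 1, 1]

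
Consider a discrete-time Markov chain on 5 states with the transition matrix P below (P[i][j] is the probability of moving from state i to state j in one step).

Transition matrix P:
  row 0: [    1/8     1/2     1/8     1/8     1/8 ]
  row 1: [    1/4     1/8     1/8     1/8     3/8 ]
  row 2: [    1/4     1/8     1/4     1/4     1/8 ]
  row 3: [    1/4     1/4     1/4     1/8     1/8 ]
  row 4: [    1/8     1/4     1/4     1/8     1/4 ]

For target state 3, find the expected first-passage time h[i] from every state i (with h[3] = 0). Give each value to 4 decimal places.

First-step conditioning: h[3] = 0; for i ≠ 3, h[i] = 1 + Σ_k P[i][k]·h[k].
  h[0] = 1 + 1/8·h[0] + 1/2·h[1] + 1/8·h[2] + 1/8·h[4]
  h[1] = 1 + 1/4·h[0] + 1/8·h[1] + 1/8·h[2] + 3/8·h[4]
  h[2] = 1 + 1/4·h[0] + 1/8·h[1] + 1/4·h[2] + 1/8·h[4]
  h[4] = 1 + 1/8·h[0] + 1/4·h[1] + 1/4·h[2] + 1/4·h[4]
Solving the 4×4 linear system over states ≠ 3 gives exactly h = [4584/673, 4568/673, 3936/673, 0, 4496/673] (h[3] = 0 is the target).

h = [6.8113, 6.7875, 5.8484, 0.0000, 6.6805]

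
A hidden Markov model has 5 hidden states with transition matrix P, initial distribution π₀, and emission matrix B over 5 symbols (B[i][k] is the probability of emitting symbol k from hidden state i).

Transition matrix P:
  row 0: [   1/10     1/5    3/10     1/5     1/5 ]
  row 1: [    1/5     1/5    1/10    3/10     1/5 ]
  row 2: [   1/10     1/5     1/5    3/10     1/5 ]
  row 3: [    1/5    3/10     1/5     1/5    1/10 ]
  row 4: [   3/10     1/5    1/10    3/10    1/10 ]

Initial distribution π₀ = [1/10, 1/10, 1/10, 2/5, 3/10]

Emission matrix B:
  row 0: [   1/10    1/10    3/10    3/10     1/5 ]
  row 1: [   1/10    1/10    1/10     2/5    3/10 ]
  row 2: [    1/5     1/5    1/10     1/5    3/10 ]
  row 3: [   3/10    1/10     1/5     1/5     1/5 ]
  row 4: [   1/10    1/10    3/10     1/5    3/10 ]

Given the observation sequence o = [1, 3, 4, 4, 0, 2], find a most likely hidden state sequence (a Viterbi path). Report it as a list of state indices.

t=0: δ = [1.000e-02, 1.000e-02, 2.000e-02, 4.000e-02, 3.000e-02]  (obs o_0=1)
t=1: δ = [2.700e-03, 4.800e-03, 1.600e-03, 1.800e-03, 8.000e-04]  ψ = [4, 3, 3, 4, 2]  (obs o_1=3)
t=2: δ = [1.920e-04, 2.880e-04, 2.430e-04, 2.880e-04, 2.880e-04]  ψ = [1, 1, 0, 1, 1]  (obs o_2=4)
t=3: δ = [1.728e-05, 2.592e-05, 1.728e-05, 1.728e-05, 1.728e-05]  ψ = [4, 3, 0, 1, 1]  (obs o_3=4)
t=4: δ = [5.184e-07, 5.184e-07, 1.037e-06, 2.333e-06, 5.184e-07]  ψ = [1, 1, 0, 1, 1]  (obs o_4=0)
t=5: δ = [1.400e-07, 6.998e-08, 4.666e-08, 9.331e-08, 6.998e-08]  ψ = [3, 3, 3, 3, 3]  (obs o_5=2)
backtrack: best end state = 0; path = [3, 1, 3, 1, 3, 0]

path = [3, 1, 3, 1, 3, 0]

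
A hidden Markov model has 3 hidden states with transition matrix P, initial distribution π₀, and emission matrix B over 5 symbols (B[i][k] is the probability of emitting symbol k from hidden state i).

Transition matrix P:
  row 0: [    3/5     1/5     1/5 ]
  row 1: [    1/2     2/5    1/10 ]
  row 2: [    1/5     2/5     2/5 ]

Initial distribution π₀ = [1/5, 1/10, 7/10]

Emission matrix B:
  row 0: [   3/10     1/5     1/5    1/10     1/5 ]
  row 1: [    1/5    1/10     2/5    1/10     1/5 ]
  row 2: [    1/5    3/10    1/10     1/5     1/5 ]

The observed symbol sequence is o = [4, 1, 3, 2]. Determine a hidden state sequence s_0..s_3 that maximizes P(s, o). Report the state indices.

t=0: δ = [4.000e-02, 2.000e-02, 1.400e-01]  (obs o_0=4)
t=1: δ = [5.600e-03, 5.600e-03, 1.680e-02]  ψ = [2, 2, 2]  (obs o_1=1)
t=2: δ = [3.360e-04, 6.720e-04, 1.344e-03]  ψ = [0, 2, 2]  (obs o_2=3)
t=3: δ = [6.720e-05, 2.150e-04, 5.376e-05]  ψ = [1, 2, 2]  (obs o_3=2)
backtrack: best end state = 1; path = [2, 2, 2, 1]

path = [2, 2, 2, 1]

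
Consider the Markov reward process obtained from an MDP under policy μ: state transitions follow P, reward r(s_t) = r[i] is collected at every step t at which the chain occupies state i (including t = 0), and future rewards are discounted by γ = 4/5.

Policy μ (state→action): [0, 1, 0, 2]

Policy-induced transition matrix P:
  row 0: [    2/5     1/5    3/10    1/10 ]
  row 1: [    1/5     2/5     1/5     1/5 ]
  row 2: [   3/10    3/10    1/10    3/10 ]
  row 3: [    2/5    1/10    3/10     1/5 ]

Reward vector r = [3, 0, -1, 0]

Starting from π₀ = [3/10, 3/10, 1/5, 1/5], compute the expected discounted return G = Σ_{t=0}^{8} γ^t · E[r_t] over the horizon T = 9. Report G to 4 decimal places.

G = 3.1779

t=0: π = [0.3000, 0.3000, 0.2000, 0.2000], E[r] = 0.7000, γ^t·E[r] = 0.700000, running G = 0.700000
t=1: π = [0.3200, 0.2600, 0.2300, 0.1900], E[r] = 0.7300, γ^t·E[r] = 0.584000, running G = 1.284000
t=2: π = [0.3250, 0.2560, 0.2280, 0.1910], E[r] = 0.7470, γ^t·E[r] = 0.478080, running G = 1.762080
t=3: π = [0.3260, 0.2549, 0.2288, 0.1903], E[r] = 0.7492, γ^t·E[r] = 0.383590, running G = 2.145670
t=4: π = [0.3261, 0.2548, 0.2288, 0.1903], E[r] = 0.7497, γ^t·E[r] = 0.307065, running G = 2.452735
t=5: π = [0.3262, 0.2548, 0.2288, 0.1903], E[r] = 0.7497, γ^t·E[r] = 0.245665, running G = 2.698400
t=6: π = [0.3262, 0.2548, 0.2288, 0.1903], E[r] = 0.7497, γ^t·E[r] = 0.196534, running G = 2.894934
t=7: π = [0.3262, 0.2548, 0.2288, 0.1903], E[r] = 0.7497, γ^t·E[r] = 0.157227, running G = 3.052161
t=8: π = [0.3262, 0.2548, 0.2288, 0.1903], E[r] = 0.7497, γ^t·E[r] = 0.125782, running G = 3.177943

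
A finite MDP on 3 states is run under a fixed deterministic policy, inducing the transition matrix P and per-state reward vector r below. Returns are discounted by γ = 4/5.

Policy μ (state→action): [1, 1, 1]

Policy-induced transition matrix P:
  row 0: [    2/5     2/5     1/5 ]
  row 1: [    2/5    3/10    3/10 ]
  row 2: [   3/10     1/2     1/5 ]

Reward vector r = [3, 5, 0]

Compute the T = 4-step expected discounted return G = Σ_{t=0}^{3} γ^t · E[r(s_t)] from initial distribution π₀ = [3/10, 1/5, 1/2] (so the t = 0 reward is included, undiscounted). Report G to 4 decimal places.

t=0: π = [0.3000, 0.2000, 0.5000], E[r] = 1.9000, γ^t·E[r] = 1.900000, running G = 1.900000
t=1: π = [0.3500, 0.4300, 0.2200], E[r] = 3.2000, γ^t·E[r] = 2.560000, running G = 4.460000
t=2: π = [0.3780, 0.3790, 0.2430], E[r] = 3.0290, γ^t·E[r] = 1.938560, running G = 6.398560
t=3: π = [0.3757, 0.3864, 0.2379], E[r] = 3.0591, γ^t·E[r] = 1.566259, running G = 7.964819

G = 7.9648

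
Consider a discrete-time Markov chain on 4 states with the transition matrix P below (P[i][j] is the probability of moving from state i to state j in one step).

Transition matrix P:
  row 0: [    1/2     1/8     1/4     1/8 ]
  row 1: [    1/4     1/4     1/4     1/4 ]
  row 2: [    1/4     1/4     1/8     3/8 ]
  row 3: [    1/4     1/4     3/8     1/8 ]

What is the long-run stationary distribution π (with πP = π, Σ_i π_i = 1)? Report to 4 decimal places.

Balance equations π_j = Σ_i π_i·P[i][j]:
  π_0 = 1/2·π_0 + 1/4·π_1 + 1/4·π_2 + 1/4·π_3
  π_1 = 1/8·π_0 + 1/4·π_1 + 1/4·π_2 + 1/4·π_3
  π_2 = 1/4·π_0 + 1/4·π_1 + 1/8·π_2 + 3/8·π_3
  normalize: π_0 + π_1 + π_2 + π_3 = 1
Solving the linear system gives exactly π = [1/3, 5/24, 59/240, 17/80].

π = [0.3333, 0.2083, 0.2458, 0.2125]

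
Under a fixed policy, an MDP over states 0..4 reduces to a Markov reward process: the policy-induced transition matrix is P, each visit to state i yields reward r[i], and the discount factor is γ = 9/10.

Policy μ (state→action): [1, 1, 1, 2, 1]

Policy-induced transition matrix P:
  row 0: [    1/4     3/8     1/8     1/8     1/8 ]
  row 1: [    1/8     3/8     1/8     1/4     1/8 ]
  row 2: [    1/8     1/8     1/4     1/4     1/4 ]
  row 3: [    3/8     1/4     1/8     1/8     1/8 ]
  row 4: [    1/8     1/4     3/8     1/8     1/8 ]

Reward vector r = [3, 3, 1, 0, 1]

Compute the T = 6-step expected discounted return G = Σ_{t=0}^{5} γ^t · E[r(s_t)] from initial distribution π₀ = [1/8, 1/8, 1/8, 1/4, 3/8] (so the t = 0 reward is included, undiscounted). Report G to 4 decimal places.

t=0: π = [0.1250, 0.1250, 0.1250, 0.2500, 0.3750], E[r] = 1.2500, γ^t·E[r] = 1.250000, running G = 1.250000
t=1: π = [0.2031, 0.2656, 0.2344, 0.1563, 0.1406], E[r] = 1.7813, γ^t·E[r] = 1.603125, running G = 2.853125
t=2: π = [0.1895, 0.2793, 0.1895, 0.1875, 0.1543], E[r] = 1.7500, γ^t·E[r] = 1.417500, running G = 4.270625
t=3: π = [0.1956, 0.2849, 0.1873, 0.1836, 0.1487], E[r] = 1.7773, γ^t·E[r] = 1.295684, running G = 5.566309
t=4: π = [0.1953, 0.2867, 0.1856, 0.1840, 0.1484], E[r] = 1.7800, γ^t·E[r] = 1.167837, running G = 6.734146
t=5: π = [0.1954, 0.2871, 0.1853, 0.1840, 0.1482], E[r] = 1.7809, γ^t·E[r] = 1.051617, running G = 7.785762

G = 7.7858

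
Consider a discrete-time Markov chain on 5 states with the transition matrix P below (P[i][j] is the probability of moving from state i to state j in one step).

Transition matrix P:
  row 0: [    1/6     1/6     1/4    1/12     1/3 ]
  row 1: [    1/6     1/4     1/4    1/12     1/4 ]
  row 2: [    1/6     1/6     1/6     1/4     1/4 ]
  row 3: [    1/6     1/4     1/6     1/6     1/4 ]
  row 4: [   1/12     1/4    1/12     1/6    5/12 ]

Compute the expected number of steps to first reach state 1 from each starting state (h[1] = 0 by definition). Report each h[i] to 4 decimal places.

First-step conditioning: h[1] = 0; for i ≠ 1, h[i] = 1 + Σ_k P[i][k]·h[k].
  h[0] = 1 + 1/6·h[0] + 1/4·h[2] + 1/12·h[3] + 1/3·h[4]
  h[2] = 1 + 1/6·h[0] + 1/6·h[2] + 1/4·h[3] + 1/4·h[4]
  h[3] = 1 + 1/6·h[0] + 1/6·h[2] + 1/6·h[3] + 1/4·h[4]
  h[4] = 1 + 1/12·h[0] + 1/12·h[2] + 1/6·h[3] + 5/12·h[4]
Solving the 4×4 linear system over states ≠ 1 gives exactly h = [18972/3931, 0, 18876/3931, 17424/3931, 17124/3931] (h[1] = 0 is the target).

h = [4.8263, 0.0000, 4.8018, 4.4325, 4.3561]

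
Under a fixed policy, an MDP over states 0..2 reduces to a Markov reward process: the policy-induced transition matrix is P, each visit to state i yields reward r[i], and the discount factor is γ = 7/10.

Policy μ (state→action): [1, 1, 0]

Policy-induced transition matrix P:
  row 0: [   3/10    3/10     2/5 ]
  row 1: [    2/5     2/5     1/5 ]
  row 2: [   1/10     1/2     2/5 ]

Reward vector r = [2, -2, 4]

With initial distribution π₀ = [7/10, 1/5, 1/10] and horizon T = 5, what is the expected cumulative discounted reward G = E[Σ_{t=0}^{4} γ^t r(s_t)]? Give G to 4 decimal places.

G = 3.4526

t=0: π = [0.7000, 0.2000, 0.1000], E[r] = 1.4000, γ^t·E[r] = 1.400000, running G = 1.400000
t=1: π = [0.3000, 0.3400, 0.3600], E[r] = 1.3600, γ^t·E[r] = 0.952000, running G = 2.352000
t=2: π = [0.2620, 0.4060, 0.3320], E[r] = 1.0400, γ^t·E[r] = 0.509600, running G = 2.861600
t=3: π = [0.2742, 0.4070, 0.3188], E[r] = 1.0096, γ^t·E[r] = 0.346293, running G = 3.207893
t=4: π = [0.2769, 0.4045, 0.3186], E[r] = 1.0194, γ^t·E[r] = 0.244748, running G = 3.452641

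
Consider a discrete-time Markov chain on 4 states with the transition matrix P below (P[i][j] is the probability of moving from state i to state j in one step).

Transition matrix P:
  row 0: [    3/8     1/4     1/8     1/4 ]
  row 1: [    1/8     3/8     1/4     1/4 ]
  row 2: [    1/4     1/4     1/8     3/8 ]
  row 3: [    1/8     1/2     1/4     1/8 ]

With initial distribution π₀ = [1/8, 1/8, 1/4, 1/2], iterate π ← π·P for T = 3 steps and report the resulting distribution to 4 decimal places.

t=0: π = [0.1250, 0.1250, 0.2500, 0.5000]
t=1: π = [0.1875, 0.3906, 0.2031, 0.2188]
t=2: π = [0.1973, 0.3535, 0.2012, 0.2480]
t=3: π = [0.1995, 0.3562, 0.2002, 0.2441]

π = [0.1995, 0.3562, 0.2002, 0.2441]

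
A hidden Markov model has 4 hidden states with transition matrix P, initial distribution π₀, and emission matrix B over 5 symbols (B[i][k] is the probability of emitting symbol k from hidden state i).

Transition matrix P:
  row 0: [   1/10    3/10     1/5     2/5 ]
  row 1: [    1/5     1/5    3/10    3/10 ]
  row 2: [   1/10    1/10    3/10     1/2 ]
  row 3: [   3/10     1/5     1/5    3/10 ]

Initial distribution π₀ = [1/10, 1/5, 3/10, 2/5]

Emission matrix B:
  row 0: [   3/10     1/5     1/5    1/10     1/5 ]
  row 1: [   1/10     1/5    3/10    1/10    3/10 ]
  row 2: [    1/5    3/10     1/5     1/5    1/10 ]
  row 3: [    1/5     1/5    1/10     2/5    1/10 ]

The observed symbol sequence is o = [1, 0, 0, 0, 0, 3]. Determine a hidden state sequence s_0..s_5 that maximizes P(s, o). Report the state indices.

t=0: δ = [2.000e-02, 4.000e-02, 9.000e-02, 8.000e-02]  (obs o_0=1)
t=1: δ = [7.200e-03, 1.600e-03, 5.400e-03, 9.000e-03]  ψ = [3, 3, 2, 2]  (obs o_1=0)
t=2: δ = [8.100e-04, 2.160e-04, 3.600e-04, 5.760e-04]  ψ = [3, 0, 3, 0]  (obs o_2=0)
t=3: δ = [5.184e-05, 2.430e-05, 3.240e-05, 6.480e-05]  ψ = [3, 0, 0, 0]  (obs o_3=0)
t=4: δ = [5.832e-06, 1.555e-06, 2.592e-06, 4.147e-06]  ψ = [3, 0, 3, 0]  (obs o_4=0)
t=5: δ = [1.244e-07, 1.750e-07, 2.333e-07, 9.331e-07]  ψ = [3, 0, 0, 0]  (obs o_5=3)
backtrack: best end state = 3; path = [2, 3, 0, 3, 0, 3]

path = [2, 3, 0, 3, 0, 3]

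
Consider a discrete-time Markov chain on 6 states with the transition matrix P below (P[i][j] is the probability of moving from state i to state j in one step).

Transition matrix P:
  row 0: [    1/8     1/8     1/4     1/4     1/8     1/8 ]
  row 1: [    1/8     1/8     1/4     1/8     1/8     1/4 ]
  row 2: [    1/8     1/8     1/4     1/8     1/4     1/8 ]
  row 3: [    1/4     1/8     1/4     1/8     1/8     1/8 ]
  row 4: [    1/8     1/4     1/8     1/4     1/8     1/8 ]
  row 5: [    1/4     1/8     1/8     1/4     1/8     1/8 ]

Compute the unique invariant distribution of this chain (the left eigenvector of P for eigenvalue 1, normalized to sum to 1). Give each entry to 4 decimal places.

π = [0.1657, 0.1440, 0.2132, 0.1825, 0.1516, 0.1430]

Balance equations π_j = Σ_i π_i·P[i][j]:
  π_0 = 1/8·π_0 + 1/8·π_1 + 1/8·π_2 + 1/4·π_3 + 1/8·π_4 + 1/4·π_5
  π_1 = 1/8·π_0 + 1/8·π_1 + 1/8·π_2 + 1/8·π_3 + 1/4·π_4 + 1/8·π_5
  π_2 = 1/4·π_0 + 1/4·π_1 + 1/4·π_2 + 1/4·π_3 + 1/8·π_4 + 1/8·π_5
  π_3 = 1/4·π_0 + 1/8·π_1 + 1/8·π_2 + 1/8·π_3 + 1/4·π_4 + 1/4·π_5
  π_4 = 1/8·π_0 + 1/8·π_1 + 1/4·π_2 + 1/8·π_3 + 1/8·π_4 + 1/8·π_5
  normalize: π_0 + π_1 + π_2 + π_3 + π_4 + π_5 = 1
Solving the linear system gives exactly π = [85/513, 599/4161, 887/4161, 6836/37449, 631/4161, 595/4161].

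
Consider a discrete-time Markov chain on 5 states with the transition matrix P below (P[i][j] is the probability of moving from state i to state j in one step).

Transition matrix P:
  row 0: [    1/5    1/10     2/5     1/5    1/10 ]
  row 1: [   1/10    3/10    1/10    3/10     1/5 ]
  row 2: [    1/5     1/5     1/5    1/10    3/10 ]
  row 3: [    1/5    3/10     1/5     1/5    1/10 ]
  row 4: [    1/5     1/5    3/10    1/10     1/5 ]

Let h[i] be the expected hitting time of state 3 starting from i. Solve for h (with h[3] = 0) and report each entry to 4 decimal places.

First-step conditioning: h[3] = 0; for i ≠ 3, h[i] = 1 + Σ_k P[i][k]·h[k].
  h[0] = 1 + 1/5·h[0] + 1/10·h[1] + 2/5·h[2] + 1/10·h[4]
  h[1] = 1 + 1/10·h[0] + 3/10·h[1] + 1/10·h[2] + 1/5·h[4]
  h[2] = 1 + 1/5·h[0] + 1/5·h[1] + 1/5·h[2] + 3/10·h[4]
  h[4] = 1 + 1/5·h[0] + 1/5·h[1] + 3/10·h[2] + 1/5·h[4]
Solving the 4×4 linear system over states ≠ 3 gives exactly h = [820/141, 700/141, 890/141, 0, 890/141] (h[3] = 0 is the target).

h = [5.8156, 4.9645, 6.3121, 0.0000, 6.3121]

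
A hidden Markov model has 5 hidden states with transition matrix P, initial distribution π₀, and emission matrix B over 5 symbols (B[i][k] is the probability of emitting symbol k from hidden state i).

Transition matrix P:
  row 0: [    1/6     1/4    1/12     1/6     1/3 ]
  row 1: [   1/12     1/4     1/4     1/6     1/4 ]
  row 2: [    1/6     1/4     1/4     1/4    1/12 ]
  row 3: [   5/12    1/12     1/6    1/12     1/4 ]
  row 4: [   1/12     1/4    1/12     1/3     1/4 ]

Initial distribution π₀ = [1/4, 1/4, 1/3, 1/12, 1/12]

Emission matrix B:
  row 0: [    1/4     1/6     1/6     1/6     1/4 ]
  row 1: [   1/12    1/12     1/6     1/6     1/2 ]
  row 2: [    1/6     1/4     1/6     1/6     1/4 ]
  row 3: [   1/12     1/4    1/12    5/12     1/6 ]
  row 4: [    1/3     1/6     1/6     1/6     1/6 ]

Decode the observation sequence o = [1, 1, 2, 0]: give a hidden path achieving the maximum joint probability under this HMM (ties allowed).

path = [2, 3, 0, 4]

t=0: δ = [4.167e-02, 2.083e-02, 8.333e-02, 2.083e-02, 1.389e-02]  (obs o_0=1)
t=1: δ = [2.315e-03, 1.736e-03, 5.208e-03, 5.208e-03, 2.315e-03]  ψ = [2, 2, 2, 2, 0]  (obs o_1=1)
t=2: δ = [3.617e-04, 2.170e-04, 2.170e-04, 1.085e-04, 2.170e-04]  ψ = [3, 2, 2, 2, 3]  (obs o_2=2)
t=3: δ = [1.507e-05, 7.535e-06, 9.042e-06, 6.028e-06, 4.019e-05]  ψ = [0, 0, 1, 4, 0]  (obs o_3=0)
backtrack: best end state = 4; path = [2, 3, 0, 4]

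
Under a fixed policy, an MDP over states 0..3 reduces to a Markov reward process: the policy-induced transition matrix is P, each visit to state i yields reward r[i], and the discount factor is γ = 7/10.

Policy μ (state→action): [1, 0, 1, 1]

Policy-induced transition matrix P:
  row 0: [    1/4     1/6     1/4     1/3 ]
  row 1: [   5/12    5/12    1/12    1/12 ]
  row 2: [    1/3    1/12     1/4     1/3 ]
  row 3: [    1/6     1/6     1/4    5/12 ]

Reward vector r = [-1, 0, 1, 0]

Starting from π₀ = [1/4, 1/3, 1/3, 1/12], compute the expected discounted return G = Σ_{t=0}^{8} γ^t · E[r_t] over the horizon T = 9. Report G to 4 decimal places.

G = -0.1030

t=0: π = [0.2500, 0.3333, 0.3333, 0.0833], E[r] = 0.0833, γ^t·E[r] = 0.083333, running G = 0.083333
t=1: π = [0.3264, 0.2222, 0.1944, 0.2569], E[r] = -0.1319, γ^t·E[r] = -0.092361, running G = -0.009028
t=2: π = [0.2818, 0.2060, 0.2130, 0.2992], E[r] = -0.0689, γ^t·E[r] = -0.033744, running G = -0.042772
t=3: π = [0.2772, 0.2004, 0.2157, 0.3068], E[r] = -0.0615, γ^t·E[r] = -0.021090, running G = -0.063862
t=4: π = [0.2758, 0.1988, 0.2166, 0.3088], E[r] = -0.0592, γ^t·E[r] = -0.014218, running G = -0.078080
t=5: π = [0.2755, 0.1983, 0.2169, 0.3094], E[r] = -0.0586, γ^t·E[r] = -0.009846, running G = -0.087926
t=6: π = [0.2753, 0.1982, 0.2169, 0.3095], E[r] = -0.0584, γ^t·E[r] = -0.006870, running G = -0.094797
t=7: π = [0.2753, 0.1981, 0.2170, 0.3096], E[r] = -0.0583, γ^t·E[r] = -0.004805, running G = -0.099601
t=8: π = [0.2753, 0.1981, 0.2170, 0.3096], E[r] = -0.0583, γ^t·E[r] = -0.003362, running G = -0.102964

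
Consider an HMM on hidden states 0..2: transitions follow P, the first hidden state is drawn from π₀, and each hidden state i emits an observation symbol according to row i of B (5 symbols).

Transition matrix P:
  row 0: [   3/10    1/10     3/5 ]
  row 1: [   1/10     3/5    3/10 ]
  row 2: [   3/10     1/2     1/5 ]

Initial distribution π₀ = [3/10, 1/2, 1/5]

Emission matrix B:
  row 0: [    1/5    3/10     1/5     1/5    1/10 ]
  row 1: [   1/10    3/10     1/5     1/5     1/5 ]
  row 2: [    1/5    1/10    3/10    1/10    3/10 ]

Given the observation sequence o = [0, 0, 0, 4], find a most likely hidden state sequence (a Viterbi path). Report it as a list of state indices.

path = [0, 2, 0, 2]

t=0: δ = [6.000e-02, 5.000e-02, 4.000e-02]  (obs o_0=0)
t=1: δ = [3.600e-03, 3.000e-03, 7.200e-03]  ψ = [0, 1, 0]  (obs o_1=0)
t=2: δ = [4.320e-04, 3.600e-04, 4.320e-04]  ψ = [2, 2, 0]  (obs o_2=0)
t=3: δ = [1.296e-05, 4.320e-05, 7.776e-05]  ψ = [0, 1, 0]  (obs o_3=4)
backtrack: best end state = 2; path = [0, 2, 0, 2]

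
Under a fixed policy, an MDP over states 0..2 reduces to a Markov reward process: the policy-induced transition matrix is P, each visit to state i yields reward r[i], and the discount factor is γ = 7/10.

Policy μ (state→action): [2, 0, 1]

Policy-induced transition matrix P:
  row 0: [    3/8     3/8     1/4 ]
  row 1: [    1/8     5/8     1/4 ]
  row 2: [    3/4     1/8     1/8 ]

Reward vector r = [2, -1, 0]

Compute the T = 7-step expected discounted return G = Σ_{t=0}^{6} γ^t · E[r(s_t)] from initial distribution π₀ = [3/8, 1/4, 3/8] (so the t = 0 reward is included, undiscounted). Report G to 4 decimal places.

G = 1.2978

t=0: π = [0.3750, 0.2500, 0.3750], E[r] = 0.5000, γ^t·E[r] = 0.500000, running G = 0.500000
t=1: π = [0.4531, 0.3438, 0.2031], E[r] = 0.5625, γ^t·E[r] = 0.393750, running G = 0.893750
t=2: π = [0.3652, 0.4102, 0.2246], E[r] = 0.3203, γ^t·E[r] = 0.156953, running G = 1.050703
t=3: π = [0.3567, 0.4214, 0.2219], E[r] = 0.2920, γ^t·E[r] = 0.100153, running G = 1.150856
t=4: π = [0.3529, 0.4249, 0.2223], E[r] = 0.2809, γ^t·E[r] = 0.067440, running G = 1.218297
t=5: π = [0.3521, 0.4257, 0.2222], E[r] = 0.2786, γ^t·E[r] = 0.046826, running G = 1.265123
t=6: π = [0.3519, 0.4259, 0.2222], E[r] = 0.2780, γ^t·E[r] = 0.032704, running G = 1.297827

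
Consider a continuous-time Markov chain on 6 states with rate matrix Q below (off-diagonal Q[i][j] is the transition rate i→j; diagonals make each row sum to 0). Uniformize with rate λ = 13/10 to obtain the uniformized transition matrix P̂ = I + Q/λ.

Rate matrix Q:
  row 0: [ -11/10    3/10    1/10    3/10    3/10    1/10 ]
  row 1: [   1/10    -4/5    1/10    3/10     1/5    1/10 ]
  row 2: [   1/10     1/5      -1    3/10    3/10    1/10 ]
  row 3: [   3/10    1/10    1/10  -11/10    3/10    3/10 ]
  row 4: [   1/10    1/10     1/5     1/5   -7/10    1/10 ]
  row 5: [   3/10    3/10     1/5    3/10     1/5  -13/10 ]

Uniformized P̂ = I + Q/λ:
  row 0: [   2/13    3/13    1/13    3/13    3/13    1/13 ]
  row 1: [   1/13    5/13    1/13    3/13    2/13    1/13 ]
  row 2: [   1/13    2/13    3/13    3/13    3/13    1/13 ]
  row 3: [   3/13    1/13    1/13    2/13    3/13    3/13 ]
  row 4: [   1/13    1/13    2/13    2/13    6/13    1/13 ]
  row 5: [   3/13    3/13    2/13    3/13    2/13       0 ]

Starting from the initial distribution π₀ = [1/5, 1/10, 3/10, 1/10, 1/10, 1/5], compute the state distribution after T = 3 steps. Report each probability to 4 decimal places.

t=0: π = [0.2000, 0.1000, 0.3000, 0.1000, 0.1000, 0.2000]
t=1: π = [0.1385, 0.1923, 0.1462, 0.2154, 0.2308, 0.0769]
t=2: π = [0.1325, 0.1805, 0.1231, 0.1964, 0.2633, 0.1041]
t=3: π = [0.1334, 0.1783, 0.1241, 0.1954, 0.2696, 0.0991]

π = [0.1334, 0.1783, 0.1241, 0.1954, 0.2696, 0.0991]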